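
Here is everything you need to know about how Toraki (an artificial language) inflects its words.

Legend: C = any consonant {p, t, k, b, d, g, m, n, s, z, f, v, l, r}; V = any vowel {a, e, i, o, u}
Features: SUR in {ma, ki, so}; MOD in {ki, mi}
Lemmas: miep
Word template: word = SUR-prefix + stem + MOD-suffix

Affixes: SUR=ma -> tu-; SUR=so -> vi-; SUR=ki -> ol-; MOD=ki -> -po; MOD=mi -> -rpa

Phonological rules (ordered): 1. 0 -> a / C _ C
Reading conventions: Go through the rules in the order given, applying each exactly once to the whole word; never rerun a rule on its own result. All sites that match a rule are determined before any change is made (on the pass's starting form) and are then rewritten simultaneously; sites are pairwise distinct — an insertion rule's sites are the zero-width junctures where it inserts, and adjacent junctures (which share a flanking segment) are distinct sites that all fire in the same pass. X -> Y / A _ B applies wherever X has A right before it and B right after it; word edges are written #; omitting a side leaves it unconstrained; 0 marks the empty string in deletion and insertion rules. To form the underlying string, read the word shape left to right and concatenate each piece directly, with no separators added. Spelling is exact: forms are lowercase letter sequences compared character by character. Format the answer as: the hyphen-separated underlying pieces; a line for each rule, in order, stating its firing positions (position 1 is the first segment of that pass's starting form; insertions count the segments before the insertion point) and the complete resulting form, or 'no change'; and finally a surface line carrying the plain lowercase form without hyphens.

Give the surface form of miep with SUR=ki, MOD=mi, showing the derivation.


underlying: ol-miep-rpa
1. 0 -> a / C _ C: inserts after position(s) 2, 6, 7: olamieparapa
surface: olamieparapa


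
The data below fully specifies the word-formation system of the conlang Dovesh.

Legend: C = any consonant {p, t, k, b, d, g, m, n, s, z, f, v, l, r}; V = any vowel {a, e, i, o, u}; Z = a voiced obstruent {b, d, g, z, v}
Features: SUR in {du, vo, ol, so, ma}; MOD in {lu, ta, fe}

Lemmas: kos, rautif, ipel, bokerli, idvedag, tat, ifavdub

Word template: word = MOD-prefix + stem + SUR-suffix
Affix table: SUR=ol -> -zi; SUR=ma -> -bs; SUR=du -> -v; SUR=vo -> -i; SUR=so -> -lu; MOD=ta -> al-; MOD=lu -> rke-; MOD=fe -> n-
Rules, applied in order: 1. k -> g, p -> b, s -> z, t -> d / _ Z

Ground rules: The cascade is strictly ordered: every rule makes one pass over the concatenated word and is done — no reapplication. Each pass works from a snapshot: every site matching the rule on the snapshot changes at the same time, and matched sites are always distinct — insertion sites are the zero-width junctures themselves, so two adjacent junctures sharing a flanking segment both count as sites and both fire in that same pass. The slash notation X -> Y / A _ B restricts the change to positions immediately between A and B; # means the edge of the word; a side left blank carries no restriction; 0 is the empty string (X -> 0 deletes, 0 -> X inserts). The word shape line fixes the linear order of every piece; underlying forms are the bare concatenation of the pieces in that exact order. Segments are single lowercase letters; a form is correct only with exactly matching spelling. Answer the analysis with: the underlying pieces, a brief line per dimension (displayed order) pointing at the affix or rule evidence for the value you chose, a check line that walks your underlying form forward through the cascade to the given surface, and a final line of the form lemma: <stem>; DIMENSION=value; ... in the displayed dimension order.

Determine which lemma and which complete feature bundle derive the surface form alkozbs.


underlying: al-kos-bs
SUR=ma - signalled by the affix -bs
MOD=ta - signalled by the affix al-
check: alkosbs -> alkozbs
lemma: kos; SUR=ma; MOD=ta


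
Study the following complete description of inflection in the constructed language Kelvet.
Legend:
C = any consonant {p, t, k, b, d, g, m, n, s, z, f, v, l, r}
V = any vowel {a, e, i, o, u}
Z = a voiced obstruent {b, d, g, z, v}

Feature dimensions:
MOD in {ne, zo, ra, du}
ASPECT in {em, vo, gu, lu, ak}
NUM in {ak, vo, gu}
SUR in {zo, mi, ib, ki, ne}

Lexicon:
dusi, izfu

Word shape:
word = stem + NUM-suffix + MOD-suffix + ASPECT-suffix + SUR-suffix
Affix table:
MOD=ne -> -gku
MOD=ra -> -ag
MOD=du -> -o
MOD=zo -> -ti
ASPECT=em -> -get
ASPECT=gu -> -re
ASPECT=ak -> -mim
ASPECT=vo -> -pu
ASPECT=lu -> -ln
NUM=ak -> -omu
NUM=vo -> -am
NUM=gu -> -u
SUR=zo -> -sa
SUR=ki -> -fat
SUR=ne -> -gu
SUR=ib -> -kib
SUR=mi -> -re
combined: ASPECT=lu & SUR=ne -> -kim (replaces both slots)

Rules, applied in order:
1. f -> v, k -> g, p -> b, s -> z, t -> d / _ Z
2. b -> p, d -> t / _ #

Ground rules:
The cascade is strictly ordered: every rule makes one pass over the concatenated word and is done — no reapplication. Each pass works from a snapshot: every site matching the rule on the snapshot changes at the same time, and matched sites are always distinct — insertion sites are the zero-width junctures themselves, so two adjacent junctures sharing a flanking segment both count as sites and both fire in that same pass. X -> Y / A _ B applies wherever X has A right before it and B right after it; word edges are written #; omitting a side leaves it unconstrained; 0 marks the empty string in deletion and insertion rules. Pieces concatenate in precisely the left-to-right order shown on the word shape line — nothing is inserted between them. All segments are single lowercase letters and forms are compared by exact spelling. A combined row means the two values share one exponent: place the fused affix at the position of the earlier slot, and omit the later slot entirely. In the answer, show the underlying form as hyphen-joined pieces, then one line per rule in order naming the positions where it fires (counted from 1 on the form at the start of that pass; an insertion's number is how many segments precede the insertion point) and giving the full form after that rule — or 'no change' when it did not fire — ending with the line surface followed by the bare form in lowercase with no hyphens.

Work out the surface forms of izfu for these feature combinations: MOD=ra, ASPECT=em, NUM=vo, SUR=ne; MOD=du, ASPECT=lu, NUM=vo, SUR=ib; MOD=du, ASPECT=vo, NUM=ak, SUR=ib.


cell MOD=ra, ASPECT=em, NUM=vo, SUR=ne:
underlying: izfu-am-ag-get-gu
1. f -> v, k -> g, p -> b, s -> z, t -> d / _ Z: fires at position(s) 11: izfuamaggedgu
2. b -> p, d -> t / _ #: no change
surface: izfuamaggedgu

cell MOD=du, ASPECT=lu, NUM=vo, SUR=ib:
underlying: izfu-am-o-ln-kib
1. f -> v, k -> g, p -> b, s -> z, t -> d / _ Z: no change
2. b -> p, d -> t / _ #: fires at position(s) 12: izfuamolnkip
surface: izfuamolnkip

cell MOD=du, ASPECT=vo, NUM=ak, SUR=ib:
underlying: izfu-omu-o-pu-kib
1. f -> v, k -> g, p -> b, s -> z, t -> d / _ Z: no change
2. b -> p, d -> t / _ #: fires at position(s) 13: izfuomuopukip
surface: izfuomuopukip


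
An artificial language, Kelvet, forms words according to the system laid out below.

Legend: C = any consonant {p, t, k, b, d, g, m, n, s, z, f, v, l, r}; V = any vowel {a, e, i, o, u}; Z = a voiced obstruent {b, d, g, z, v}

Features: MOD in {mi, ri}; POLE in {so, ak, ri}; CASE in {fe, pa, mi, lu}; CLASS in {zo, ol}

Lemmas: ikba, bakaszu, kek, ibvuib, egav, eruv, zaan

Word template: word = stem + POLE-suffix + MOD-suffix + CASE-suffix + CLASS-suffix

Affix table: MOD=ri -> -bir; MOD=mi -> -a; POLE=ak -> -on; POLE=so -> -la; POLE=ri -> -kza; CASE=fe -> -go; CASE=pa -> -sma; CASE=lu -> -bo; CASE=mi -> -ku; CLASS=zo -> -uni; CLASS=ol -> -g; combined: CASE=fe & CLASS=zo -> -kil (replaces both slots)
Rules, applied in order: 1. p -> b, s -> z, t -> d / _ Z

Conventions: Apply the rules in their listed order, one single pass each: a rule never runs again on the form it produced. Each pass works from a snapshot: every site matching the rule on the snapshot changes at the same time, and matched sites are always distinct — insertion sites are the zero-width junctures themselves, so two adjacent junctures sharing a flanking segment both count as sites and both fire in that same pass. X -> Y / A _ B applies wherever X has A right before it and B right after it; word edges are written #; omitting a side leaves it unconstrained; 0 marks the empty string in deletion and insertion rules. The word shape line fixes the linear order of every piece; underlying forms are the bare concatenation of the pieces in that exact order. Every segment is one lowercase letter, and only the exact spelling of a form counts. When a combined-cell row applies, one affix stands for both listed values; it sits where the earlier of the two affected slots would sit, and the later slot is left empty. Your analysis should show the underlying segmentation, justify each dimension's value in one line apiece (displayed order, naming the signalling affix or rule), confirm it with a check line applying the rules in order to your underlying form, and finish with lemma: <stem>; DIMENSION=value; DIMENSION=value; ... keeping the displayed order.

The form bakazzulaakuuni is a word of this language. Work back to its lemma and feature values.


underlying: bakaszu-la-a-ku-uni
MOD=mi - signalled by the affix -a
POLE=so - signalled by the affix -la
CASE=mi - signalled by the affix -ku
CLASS=zo - signalled by the affix -uni
check: bakaszulaakuuni -> bakazzulaakuuni
lemma: bakaszu; MOD=mi; POLE=so; CASE=mi; CLASS=zo


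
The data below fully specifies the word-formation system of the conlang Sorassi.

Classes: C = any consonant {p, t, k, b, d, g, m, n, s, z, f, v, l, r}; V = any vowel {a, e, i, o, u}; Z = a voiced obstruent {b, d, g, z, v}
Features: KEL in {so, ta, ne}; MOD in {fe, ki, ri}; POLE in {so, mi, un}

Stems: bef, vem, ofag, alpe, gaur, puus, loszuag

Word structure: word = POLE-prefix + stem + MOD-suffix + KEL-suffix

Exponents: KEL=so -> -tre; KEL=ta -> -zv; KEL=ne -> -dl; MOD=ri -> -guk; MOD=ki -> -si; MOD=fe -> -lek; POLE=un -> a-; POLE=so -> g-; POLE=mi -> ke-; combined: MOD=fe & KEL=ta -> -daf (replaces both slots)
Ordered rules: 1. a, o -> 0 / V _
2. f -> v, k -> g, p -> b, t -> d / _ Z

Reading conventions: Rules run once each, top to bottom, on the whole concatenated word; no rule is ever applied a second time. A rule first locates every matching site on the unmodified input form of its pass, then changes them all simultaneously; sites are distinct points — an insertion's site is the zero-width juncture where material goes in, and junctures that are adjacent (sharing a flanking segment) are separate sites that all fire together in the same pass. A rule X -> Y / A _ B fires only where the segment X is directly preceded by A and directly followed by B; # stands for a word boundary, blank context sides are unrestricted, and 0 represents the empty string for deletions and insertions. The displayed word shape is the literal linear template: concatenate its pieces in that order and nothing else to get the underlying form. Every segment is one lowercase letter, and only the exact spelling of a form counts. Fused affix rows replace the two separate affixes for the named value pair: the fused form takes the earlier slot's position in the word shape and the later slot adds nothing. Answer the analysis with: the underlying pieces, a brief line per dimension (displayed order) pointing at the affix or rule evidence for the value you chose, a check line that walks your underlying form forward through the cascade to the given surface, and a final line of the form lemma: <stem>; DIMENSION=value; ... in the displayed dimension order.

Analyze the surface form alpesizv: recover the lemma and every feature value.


underlying: a-alpe-si-zv
KEL=ta - signalled by the affix -zv
MOD=ki - signalled by the affix -si
POLE=un - signalled by the affix a-
check: aalpesizv -> alpesizv -> alpesizv
lemma: alpe; KEL=ta; MOD=ki; POLE=un


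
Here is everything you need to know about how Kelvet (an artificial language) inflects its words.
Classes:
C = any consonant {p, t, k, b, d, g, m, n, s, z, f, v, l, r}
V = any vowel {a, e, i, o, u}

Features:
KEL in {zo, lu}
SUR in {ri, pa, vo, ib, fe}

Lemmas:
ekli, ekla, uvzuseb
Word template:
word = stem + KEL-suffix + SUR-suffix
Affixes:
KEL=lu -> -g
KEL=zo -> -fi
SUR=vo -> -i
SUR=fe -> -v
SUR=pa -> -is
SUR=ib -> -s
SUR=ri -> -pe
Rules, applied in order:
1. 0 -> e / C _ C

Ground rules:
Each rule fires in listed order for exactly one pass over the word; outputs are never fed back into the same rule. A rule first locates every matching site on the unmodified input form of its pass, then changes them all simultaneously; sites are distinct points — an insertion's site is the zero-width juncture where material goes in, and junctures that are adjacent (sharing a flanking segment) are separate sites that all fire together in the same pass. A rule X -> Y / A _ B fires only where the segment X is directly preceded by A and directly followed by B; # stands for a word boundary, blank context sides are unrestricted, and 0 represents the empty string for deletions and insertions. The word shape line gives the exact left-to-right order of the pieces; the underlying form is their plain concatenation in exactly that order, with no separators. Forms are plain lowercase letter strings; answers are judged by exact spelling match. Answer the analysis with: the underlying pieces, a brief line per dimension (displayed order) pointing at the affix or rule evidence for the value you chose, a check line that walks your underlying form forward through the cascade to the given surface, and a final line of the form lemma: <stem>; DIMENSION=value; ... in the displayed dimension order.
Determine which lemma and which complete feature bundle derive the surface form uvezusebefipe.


underlying: uvzuseb-fi-pe
KEL=zo - signalled by the affix -fi
SUR=ri - signalled by the affix -pe
check: uvzusebfipe -> uvezusebefipe
lemma: uvzuseb; KEL=zo; SUR=ri


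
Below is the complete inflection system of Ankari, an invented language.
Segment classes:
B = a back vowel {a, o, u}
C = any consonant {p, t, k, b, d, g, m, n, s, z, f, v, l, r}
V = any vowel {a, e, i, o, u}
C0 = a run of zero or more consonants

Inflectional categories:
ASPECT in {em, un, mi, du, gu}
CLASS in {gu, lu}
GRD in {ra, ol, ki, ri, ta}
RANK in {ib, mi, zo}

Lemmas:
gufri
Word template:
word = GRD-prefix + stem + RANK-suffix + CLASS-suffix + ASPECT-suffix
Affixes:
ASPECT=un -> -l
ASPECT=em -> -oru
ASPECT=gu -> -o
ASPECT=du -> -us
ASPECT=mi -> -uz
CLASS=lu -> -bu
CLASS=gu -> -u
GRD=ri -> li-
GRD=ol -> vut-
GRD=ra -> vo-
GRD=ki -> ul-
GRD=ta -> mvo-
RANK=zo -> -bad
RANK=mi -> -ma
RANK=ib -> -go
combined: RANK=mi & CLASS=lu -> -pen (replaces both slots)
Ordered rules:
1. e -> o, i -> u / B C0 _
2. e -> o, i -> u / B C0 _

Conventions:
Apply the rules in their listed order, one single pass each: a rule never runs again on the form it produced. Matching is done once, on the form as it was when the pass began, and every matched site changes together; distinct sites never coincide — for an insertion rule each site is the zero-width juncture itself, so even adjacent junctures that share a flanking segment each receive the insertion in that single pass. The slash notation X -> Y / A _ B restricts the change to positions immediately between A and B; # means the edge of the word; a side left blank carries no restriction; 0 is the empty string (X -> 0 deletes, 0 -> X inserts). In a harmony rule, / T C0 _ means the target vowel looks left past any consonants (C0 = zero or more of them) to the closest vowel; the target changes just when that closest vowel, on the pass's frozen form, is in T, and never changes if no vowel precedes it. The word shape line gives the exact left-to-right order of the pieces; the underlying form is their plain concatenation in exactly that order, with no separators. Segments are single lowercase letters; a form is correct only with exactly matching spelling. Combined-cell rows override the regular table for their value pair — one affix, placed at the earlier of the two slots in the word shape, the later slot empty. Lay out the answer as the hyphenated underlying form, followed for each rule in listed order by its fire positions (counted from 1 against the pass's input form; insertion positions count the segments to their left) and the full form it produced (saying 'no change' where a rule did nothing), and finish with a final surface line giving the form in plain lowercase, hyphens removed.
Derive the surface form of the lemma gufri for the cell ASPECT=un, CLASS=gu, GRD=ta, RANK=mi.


underlying: mvo-gufri-ma-u-l
1. e -> o, i -> u / B C0 _: fires at position(s) 8: mvogufrumaul
2. e -> o, i -> u / B C0 _: no change
surface: mvogufrumaul


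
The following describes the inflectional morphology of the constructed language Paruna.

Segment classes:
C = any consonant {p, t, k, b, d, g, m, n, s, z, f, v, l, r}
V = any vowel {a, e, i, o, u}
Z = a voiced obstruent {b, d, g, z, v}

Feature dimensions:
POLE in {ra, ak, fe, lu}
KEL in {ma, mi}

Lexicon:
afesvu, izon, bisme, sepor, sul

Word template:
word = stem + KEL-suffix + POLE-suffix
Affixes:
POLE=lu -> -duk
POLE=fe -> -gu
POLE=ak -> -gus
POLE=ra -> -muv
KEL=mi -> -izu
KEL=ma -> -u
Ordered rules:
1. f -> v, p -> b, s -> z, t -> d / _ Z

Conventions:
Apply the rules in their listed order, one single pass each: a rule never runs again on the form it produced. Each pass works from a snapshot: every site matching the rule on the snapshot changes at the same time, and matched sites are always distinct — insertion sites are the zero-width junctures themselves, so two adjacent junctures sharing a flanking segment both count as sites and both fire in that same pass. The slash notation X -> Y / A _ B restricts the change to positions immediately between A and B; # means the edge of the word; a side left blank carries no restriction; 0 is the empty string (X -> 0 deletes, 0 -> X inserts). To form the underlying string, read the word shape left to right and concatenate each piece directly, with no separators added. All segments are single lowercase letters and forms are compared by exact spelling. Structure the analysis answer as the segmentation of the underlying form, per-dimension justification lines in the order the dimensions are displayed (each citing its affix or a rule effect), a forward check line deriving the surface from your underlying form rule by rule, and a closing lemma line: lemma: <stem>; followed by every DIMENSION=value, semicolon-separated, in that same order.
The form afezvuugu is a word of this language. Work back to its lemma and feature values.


underlying: afesvu-u-gu
POLE=fe - signalled by the affix -gu
KEL=ma - signalled by the affix -u
check: afesvuugu -> afezvuugu
lemma: afesvu; POLE=fe; KEL=ma


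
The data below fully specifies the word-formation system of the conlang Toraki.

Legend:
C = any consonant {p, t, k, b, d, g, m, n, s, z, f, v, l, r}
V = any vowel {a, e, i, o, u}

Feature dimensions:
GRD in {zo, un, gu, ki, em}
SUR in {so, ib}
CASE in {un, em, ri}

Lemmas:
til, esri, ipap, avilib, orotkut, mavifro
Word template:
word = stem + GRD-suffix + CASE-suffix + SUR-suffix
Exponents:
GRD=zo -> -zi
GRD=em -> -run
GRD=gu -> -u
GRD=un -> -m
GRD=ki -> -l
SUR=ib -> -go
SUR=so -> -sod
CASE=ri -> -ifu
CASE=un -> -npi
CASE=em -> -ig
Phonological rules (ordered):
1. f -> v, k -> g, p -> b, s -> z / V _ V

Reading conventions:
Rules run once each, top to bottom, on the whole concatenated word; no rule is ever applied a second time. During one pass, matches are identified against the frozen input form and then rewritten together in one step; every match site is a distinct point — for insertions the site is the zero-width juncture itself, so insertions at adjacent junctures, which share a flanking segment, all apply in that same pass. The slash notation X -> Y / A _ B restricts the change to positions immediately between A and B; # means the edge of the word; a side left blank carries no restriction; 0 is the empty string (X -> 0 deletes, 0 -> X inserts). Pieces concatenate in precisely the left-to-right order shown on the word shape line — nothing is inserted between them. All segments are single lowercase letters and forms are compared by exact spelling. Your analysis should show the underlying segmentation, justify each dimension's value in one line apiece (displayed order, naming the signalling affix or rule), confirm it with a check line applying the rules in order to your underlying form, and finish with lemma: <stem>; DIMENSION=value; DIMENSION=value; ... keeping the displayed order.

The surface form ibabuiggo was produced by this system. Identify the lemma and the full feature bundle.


underlying: ipap-u-ig-go
GRD=gu - signalled by the affix -u
SUR=ib - signalled by the affix -go
CASE=em - signalled by the affix -ig
check: ipapuiggo -> ibabuiggo
lemma: ipap; GRD=gu; SUR=ib; CASE=em


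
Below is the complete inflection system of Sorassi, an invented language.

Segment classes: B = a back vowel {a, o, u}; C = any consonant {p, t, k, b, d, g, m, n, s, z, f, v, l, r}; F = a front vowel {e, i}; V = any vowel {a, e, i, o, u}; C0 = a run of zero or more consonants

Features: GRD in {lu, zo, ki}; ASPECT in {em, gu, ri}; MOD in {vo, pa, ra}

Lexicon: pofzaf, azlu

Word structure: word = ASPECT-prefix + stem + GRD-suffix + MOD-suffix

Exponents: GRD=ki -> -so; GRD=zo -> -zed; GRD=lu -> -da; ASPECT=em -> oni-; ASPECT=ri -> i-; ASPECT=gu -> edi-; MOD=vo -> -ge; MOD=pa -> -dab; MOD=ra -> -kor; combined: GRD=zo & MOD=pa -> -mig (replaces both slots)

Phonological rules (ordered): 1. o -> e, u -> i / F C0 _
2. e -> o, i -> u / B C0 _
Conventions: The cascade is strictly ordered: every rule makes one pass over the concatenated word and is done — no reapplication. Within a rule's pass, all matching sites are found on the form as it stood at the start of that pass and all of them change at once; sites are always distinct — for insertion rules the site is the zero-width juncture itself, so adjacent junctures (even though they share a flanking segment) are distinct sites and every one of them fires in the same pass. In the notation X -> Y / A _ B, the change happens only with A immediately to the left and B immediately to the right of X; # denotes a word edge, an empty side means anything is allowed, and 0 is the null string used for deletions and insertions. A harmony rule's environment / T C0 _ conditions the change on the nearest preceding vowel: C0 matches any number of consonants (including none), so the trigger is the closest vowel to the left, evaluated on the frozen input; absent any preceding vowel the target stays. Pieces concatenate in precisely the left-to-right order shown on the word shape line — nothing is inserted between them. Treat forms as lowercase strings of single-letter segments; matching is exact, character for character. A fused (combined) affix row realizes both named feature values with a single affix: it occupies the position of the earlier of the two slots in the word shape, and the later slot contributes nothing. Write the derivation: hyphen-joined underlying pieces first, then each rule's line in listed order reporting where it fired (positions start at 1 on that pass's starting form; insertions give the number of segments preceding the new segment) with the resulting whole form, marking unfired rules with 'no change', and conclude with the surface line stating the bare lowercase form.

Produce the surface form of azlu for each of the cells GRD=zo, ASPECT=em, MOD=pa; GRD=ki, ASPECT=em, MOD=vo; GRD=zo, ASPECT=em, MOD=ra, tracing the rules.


cell GRD=zo, ASPECT=em, MOD=pa:
underlying: oni-azlu-mig
1. o -> e, u -> i / F C0 _: no change
2. e -> o, i -> u / B C0 _: fires at position(s) 3, 9: onuazlumug
surface: onuazlumug

cell GRD=ki, ASPECT=em, MOD=vo:
underlying: oni-azlu-so-ge
1. o -> e, u -> i / F C0 _: no change
2. e -> o, i -> u / B C0 _: fires at position(s) 3, 11: onuazlusogo
surface: onuazlusogo

cell GRD=zo, ASPECT=em, MOD=ra:
underlying: oni-azlu-zed-kor
1. o -> e, u -> i / F C0 _: fires at position(s) 12: oniazluzedker
2. e -> o, i -> u / B C0 _: fires at position(s) 3, 9: onuazluzodker
surface: onuazluzodker


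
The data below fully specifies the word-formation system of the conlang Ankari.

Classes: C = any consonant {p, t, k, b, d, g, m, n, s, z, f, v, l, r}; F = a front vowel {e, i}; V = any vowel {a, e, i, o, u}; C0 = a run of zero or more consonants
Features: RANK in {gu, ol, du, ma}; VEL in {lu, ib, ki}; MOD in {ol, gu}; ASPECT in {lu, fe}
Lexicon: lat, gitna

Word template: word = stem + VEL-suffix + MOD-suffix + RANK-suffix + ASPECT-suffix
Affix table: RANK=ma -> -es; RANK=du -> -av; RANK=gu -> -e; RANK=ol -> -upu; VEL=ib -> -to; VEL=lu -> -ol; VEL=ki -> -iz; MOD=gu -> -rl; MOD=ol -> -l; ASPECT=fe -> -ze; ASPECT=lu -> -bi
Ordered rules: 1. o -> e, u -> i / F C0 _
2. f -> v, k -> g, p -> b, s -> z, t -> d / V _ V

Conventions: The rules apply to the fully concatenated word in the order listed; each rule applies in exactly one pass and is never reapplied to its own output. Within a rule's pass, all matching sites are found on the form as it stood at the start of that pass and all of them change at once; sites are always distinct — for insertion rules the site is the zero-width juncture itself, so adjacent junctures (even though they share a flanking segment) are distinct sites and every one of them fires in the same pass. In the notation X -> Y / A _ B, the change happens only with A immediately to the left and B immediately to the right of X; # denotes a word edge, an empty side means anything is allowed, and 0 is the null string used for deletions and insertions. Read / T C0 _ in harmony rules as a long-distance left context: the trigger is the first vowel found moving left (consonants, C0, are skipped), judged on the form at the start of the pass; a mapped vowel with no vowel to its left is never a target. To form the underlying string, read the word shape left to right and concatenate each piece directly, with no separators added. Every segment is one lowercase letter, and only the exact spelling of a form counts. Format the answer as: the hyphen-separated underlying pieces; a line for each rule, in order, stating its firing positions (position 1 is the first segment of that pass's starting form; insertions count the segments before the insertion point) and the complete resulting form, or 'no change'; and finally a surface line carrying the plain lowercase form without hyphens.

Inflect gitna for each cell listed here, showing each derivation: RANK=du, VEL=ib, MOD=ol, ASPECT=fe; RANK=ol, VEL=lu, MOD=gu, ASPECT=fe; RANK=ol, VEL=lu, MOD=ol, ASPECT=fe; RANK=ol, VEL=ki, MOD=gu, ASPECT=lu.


cell RANK=du, VEL=ib, MOD=ol, ASPECT=fe:
underlying: gitna-to-l-av-ze
1. o -> e, u -> i / F C0 _: no change
2. f -> v, k -> g, p -> b, s -> z, t -> d / V _ V: fires at position(s) 6: gitnadolavze
surface: gitnadolavze

cell RANK=ol, VEL=lu, MOD=gu, ASPECT=fe:
underlying: gitna-ol-rl-upu-ze
1. o -> e, u -> i / F C0 _: no change
2. f -> v, k -> g, p -> b, s -> z, t -> d / V _ V: fires at position(s) 11: gitnaolrlubuze
surface: gitnaolrlubuze

cell RANK=ol, VEL=lu, MOD=ol, ASPECT=fe:
underlying: gitna-ol-l-upu-ze
1. o -> e, u -> i / F C0 _: no change
2. f -> v, k -> g, p -> b, s -> z, t -> d / V _ V: fires at position(s) 10: gitnaollubuze
surface: gitnaollubuze

cell RANK=ol, VEL=ki, MOD=gu, ASPECT=lu:
underlying: gitna-iz-rl-upu-bi
1. o -> e, u -> i / F C0 _: fires at position(s) 10: gitnaizrlipubi
2. f -> v, k -> g, p -> b, s -> z, t -> d / V _ V: fires at position(s) 11: gitnaizrlibubi
surface: gitnaizrlibubi


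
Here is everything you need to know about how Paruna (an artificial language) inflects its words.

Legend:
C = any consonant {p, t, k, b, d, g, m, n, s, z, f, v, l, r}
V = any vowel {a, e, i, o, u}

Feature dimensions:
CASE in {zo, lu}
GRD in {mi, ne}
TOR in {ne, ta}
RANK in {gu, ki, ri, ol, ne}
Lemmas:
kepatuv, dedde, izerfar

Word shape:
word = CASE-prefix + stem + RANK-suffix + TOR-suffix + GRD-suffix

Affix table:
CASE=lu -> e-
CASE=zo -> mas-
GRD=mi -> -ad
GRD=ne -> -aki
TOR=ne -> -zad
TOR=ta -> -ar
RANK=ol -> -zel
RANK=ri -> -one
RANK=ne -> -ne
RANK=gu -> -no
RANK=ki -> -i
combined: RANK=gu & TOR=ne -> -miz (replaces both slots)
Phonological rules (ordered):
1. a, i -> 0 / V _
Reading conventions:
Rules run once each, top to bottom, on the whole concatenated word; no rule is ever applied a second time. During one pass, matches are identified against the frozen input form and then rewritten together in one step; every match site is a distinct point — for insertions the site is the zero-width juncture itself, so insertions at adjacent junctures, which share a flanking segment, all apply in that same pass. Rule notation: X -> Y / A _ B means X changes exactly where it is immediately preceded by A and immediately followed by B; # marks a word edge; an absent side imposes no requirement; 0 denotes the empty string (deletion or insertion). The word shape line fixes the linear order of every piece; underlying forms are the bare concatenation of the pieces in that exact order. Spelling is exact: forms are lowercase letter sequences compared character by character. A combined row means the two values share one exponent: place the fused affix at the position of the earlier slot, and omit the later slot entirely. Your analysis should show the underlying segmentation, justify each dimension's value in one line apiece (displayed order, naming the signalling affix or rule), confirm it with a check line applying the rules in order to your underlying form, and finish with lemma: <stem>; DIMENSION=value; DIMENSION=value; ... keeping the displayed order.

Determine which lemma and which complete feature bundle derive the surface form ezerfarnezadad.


underlying: e-izerfar-ne-zad-ad
CASE=lu - signalled by the affix e-
GRD=mi - signalled by the affix -ad
TOR=ne - signalled by the affix -zad
RANK=ne - signalled by the affix -ne
check: eizerfarnezadad -> ezerfarnezadad
lemma: izerfar; CASE=lu; GRD=mi; TOR=ne; RANK=ne


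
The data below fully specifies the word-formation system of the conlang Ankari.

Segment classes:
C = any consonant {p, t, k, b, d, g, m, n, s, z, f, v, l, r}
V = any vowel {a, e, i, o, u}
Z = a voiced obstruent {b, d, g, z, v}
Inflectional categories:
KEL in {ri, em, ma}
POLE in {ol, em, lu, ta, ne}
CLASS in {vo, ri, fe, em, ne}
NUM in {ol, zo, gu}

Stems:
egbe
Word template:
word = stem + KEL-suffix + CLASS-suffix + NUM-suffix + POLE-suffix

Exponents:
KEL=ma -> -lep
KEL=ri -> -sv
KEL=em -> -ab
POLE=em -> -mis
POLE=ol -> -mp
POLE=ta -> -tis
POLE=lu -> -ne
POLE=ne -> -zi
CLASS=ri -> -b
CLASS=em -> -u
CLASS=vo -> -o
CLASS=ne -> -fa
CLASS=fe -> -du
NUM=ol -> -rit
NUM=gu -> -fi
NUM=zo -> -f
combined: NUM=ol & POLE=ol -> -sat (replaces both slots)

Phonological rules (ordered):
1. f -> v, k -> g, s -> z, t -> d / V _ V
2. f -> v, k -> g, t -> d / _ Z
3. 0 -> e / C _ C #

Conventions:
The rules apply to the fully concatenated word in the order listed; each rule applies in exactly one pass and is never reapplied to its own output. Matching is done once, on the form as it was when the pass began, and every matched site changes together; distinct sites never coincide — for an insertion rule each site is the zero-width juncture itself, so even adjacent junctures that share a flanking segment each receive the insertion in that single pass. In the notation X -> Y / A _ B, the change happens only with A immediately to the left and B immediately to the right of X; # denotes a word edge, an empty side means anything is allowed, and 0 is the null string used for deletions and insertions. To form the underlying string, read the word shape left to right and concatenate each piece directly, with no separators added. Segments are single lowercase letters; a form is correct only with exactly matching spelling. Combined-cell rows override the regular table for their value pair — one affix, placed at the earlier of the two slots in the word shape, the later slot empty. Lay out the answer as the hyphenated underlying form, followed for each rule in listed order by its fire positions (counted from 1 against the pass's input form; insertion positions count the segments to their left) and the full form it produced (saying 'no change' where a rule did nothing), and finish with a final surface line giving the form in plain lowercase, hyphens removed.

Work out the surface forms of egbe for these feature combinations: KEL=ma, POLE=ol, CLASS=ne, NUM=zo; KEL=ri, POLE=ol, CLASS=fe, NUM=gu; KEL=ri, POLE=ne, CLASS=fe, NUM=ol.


cell KEL=ma, POLE=ol, CLASS=ne, NUM=zo:
underlying: egbe-lep-fa-f-mp
1. f -> v, k -> g, s -> z, t -> d / V _ V: no change
2. f -> v, k -> g, t -> d / _ Z: no change
3. 0 -> e / C _ C #: inserts after position(s) 11: egbelepfafmep
surface: egbelepfafmep

cell KEL=ri, POLE=ol, CLASS=fe, NUM=gu:
underlying: egbe-sv-du-fi-mp
1. f -> v, k -> g, s -> z, t -> d / V _ V: fires at position(s) 9: egbesvduvimp
2. f -> v, k -> g, t -> d / _ Z: no change
3. 0 -> e / C _ C #: inserts after position(s) 11: egbesvduvimep
surface: egbesvduvimep

cell KEL=ri, POLE=ne, CLASS=fe, NUM=ol:
underlying: egbe-sv-du-rit-zi
1. f -> v, k -> g, s -> z, t -> d / V _ V: no change
2. f -> v, k -> g, t -> d / _ Z: fires at position(s) 11: egbesvduridzi
3. 0 -> e / C _ C #: no change
surface: egbesvduridzi


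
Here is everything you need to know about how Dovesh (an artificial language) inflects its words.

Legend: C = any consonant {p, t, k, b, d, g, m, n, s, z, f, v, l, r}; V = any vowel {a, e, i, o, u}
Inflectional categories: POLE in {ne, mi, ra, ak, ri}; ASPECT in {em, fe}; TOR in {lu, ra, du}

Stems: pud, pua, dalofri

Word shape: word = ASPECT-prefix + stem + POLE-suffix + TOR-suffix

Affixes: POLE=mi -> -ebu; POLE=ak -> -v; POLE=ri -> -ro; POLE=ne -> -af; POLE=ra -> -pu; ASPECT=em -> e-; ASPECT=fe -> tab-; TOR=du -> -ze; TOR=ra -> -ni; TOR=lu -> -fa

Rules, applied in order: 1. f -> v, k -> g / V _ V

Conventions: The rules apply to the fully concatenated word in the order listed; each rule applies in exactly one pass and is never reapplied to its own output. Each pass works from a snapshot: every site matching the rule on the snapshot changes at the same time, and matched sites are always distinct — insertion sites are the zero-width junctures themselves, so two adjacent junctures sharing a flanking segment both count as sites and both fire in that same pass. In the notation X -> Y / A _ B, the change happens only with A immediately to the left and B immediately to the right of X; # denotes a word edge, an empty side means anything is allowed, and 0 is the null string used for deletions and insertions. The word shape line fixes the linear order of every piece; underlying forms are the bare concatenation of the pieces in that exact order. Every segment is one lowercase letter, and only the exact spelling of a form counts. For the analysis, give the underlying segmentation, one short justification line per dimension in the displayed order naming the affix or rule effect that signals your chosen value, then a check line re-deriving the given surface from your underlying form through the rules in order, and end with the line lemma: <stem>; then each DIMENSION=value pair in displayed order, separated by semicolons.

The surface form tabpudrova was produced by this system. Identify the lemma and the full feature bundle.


underlying: tab-pud-ro-fa
POLE=ri - signalled by the affix -ro
ASPECT=fe - signalled by the affix tab-
TOR=lu - signalled by the affix -fa
check: tabpudrofa -> tabpudrova
lemma: pud; POLE=ri; ASPECT=fe; TOR=lu


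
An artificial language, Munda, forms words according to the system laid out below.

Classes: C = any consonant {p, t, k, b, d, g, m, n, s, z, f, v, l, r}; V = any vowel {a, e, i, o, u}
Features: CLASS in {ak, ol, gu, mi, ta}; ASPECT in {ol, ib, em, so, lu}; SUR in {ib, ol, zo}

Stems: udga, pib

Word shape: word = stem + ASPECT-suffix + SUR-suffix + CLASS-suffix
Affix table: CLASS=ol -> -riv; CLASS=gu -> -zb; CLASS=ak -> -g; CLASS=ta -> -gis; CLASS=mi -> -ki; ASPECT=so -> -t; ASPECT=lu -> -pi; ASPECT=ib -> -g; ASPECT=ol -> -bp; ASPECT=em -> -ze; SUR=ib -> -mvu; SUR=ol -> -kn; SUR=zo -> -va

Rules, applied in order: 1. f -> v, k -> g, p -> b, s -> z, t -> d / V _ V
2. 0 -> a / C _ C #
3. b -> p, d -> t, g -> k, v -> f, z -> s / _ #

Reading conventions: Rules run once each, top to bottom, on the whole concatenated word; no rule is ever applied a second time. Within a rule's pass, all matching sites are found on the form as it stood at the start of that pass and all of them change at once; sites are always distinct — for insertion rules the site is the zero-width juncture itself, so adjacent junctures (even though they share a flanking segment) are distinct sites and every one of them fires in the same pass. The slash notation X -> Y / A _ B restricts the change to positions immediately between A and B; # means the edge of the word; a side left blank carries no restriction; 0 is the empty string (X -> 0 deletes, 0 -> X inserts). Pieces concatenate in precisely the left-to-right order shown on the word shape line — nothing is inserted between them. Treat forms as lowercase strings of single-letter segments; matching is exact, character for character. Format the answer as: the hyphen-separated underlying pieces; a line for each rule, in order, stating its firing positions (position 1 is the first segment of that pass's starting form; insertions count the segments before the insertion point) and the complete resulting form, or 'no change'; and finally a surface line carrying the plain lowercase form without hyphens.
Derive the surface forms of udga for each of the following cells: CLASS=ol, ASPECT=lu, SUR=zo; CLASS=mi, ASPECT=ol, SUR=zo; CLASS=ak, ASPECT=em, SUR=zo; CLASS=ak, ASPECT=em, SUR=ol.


cell CLASS=ol, ASPECT=lu, SUR=zo:
underlying: udga-pi-va-riv
1. f -> v, k -> g, p -> b, s -> z, t -> d / V _ V: fires at position(s) 5: udgabivariv
2. 0 -> a / C _ C #: no change
3. b -> p, d -> t, g -> k, v -> f, z -> s / _ #: fires at position(s) 11: udgabivarif
surface: udgabivarif

cell CLASS=mi, ASPECT=ol, SUR=zo:
underlying: udga-bp-va-ki
1. f -> v, k -> g, p -> b, s -> z, t -> d / V _ V: fires at position(s) 9: udgabpvagi
2. 0 -> a / C _ C #: no change
3. b -> p, d -> t, g -> k, v -> f, z -> s / _ #: no change
surface: udgabpvagi

cell CLASS=ak, ASPECT=em, SUR=zo:
underlying: udga-ze-va-g
1. f -> v, k -> g, p -> b, s -> z, t -> d / V _ V: no change
2. 0 -> a / C _ C #: no change
3. b -> p, d -> t, g -> k, v -> f, z -> s / _ #: fires at position(s) 9: udgazevak
surface: udgazevak

cell CLASS=ak, ASPECT=em, SUR=ol:
underlying: udga-ze-kn-g
1. f -> v, k -> g, p -> b, s -> z, t -> d / V _ V: no change
2. 0 -> a / C _ C #: inserts after position(s) 8: udgazeknag
3. b -> p, d -> t, g -> k, v -> f, z -> s / _ #: fires at position(s) 10: udgazeknak
surface: udgazeknak


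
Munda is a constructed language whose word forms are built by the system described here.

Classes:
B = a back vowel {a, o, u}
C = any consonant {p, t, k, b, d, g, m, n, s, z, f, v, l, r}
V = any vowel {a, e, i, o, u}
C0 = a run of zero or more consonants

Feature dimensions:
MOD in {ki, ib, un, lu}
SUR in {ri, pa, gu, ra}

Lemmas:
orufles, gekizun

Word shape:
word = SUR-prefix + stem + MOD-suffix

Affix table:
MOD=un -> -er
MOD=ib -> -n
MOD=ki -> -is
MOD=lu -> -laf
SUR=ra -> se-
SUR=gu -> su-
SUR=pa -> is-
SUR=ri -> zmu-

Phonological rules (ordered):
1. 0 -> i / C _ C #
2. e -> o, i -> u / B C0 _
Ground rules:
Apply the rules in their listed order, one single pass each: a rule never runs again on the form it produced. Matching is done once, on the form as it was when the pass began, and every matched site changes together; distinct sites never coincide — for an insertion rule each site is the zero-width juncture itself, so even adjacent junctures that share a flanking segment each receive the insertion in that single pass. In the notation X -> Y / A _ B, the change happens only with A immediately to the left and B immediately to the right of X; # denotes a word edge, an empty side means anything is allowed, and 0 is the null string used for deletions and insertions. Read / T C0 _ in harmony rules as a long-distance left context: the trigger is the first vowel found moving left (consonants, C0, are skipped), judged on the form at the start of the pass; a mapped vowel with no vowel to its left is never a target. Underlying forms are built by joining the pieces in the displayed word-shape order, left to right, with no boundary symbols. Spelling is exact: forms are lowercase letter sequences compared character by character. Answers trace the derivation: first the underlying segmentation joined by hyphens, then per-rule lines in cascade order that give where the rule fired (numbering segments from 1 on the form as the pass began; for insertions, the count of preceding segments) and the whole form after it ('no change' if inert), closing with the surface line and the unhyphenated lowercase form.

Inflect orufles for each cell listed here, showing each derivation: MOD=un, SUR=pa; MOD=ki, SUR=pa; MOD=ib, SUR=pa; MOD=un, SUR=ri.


cell MOD=un, SUR=pa:
underlying: is-orufles-er
1. 0 -> i / C _ C #: no change
2. e -> o, i -> u / B C0 _: fires at position(s) 8: isorufloser
surface: isorufloser

cell MOD=ki, SUR=pa:
underlying: is-orufles-is
1. 0 -> i / C _ C #: no change
2. e -> o, i -> u / B C0 _: fires at position(s) 8: isoruflosis
surface: isoruflosis

cell MOD=ib, SUR=pa:
underlying: is-orufles-n
1. 0 -> i / C _ C #: inserts after position(s) 9: isoruflesin
2. e -> o, i -> u / B C0 _: fires at position(s) 8: isoruflosin
surface: isoruflosin

cell MOD=un, SUR=ri:
underlying: zmu-orufles-er
1. 0 -> i / C _ C #: no change
2. e -> o, i -> u / B C0 _: fires at position(s) 9: zmuorufloser
surface: zmuorufloser
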